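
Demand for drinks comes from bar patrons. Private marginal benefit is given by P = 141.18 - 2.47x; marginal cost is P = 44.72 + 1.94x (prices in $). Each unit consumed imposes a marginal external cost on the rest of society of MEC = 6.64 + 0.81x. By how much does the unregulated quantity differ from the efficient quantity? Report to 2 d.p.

4.67 units

Market equilibrium (private): 44.72 + 1.94x = 141.18 - 2.47x → x_m = 21.8730.
Social marginal benefit = demand − MEC = 134.54 - 3.28x.
Set SMB = MC: 134.54 - 3.28x = 44.72 + 1.94x → x* = 17.2069.
Gap = |21.8730 − 17.2069| = 4.6661.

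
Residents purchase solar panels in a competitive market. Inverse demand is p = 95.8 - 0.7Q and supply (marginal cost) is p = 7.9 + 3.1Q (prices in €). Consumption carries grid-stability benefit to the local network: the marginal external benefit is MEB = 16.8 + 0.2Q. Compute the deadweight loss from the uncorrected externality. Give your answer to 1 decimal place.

DWL = €63.8

Market equilibrium (private): 7.9 + 3.1Q = 95.8 - 0.7Q → Q_m = 23.1316.
Social marginal benefit = demand + MEB = 112.6 - 0.5Q.
Set SMB = MC: 112.6 - 0.5Q = 7.9 + 3.1Q → Q* = 29.0833.
The loss is the area between SMB and MC from Q* to Q_m; with linear curves that's a triangle of height MEB(Q_m).
DWL = ½ × 5.9517 × 21.4263 = 63.7615.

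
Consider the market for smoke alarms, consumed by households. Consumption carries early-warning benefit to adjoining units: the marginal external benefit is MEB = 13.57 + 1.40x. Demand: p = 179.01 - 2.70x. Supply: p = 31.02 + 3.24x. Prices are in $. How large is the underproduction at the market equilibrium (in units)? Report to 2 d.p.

Market equilibrium (private): 31.02 + 3.24x = 179.01 - 2.70x → x_m = 24.9141.
Social marginal benefit = demand + MEB = 192.58 - 1.30x.
Set SMB = MC: 192.58 - 1.30x = 31.02 + 3.24x → x* = 35.5859.
Gap = |24.9141 − 35.5859| = 10.6718.

10.67 units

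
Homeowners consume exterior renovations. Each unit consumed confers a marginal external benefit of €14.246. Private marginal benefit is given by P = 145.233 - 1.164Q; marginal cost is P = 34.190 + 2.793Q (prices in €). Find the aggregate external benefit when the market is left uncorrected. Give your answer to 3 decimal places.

Market equilibrium (private): 34.190 + 2.793Q = 145.233 - 1.164Q → Q_m = 28.0624.
Total external benefit = MEB × Q_m = 14.246 × 28.0624 = 399.7770.

€399.777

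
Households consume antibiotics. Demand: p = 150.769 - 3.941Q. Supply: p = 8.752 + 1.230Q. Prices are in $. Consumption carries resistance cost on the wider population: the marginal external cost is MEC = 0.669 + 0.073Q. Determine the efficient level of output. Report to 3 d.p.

Social marginal benefit = demand − MEC = 150.100 - 4.014Q.
Set SMB = MC: 150.100 - 4.014Q = 8.752 + 1.230Q → Q* = 26.9542.

Q* = 26.954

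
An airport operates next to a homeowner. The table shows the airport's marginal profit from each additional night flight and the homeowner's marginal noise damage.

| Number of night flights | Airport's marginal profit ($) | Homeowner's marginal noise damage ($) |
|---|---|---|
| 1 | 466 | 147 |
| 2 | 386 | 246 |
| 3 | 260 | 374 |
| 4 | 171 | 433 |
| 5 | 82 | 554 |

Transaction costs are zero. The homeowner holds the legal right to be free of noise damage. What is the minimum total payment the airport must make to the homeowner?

Efficient level: marginal profit ≥ marginal noise damage through level 2, so k* = 2.
With the homeowner holding the right, the airport must at least compensate total damage at k*: 147 + 246 = 393.

$393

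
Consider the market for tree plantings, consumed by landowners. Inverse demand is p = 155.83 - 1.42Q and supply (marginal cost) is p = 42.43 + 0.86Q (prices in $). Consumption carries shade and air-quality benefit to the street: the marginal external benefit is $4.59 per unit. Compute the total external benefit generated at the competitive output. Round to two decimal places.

Market equilibrium (private): 42.43 + 0.86Q = 155.83 - 1.42Q → Q_m = 49.7368.
Total external benefit = MEB × Q_m = 4.59 × 49.7368 = 228.2919.

$228.29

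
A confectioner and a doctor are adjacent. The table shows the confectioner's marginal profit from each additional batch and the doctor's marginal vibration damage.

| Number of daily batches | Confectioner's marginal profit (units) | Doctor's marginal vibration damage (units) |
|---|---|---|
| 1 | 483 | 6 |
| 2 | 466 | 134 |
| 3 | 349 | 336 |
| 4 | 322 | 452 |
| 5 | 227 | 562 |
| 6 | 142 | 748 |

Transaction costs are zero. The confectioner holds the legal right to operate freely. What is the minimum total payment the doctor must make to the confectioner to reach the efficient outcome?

Left alone the confectioner would choose level 6 (marginal profit stays positive).
Efficient level: k* = 3 (marginal profit ≥ marginal vibration damage through 3).
The doctor must at least cover the confectioner's forgone profit from cutting 6→3: 322 + 227 + 142 = 691.

691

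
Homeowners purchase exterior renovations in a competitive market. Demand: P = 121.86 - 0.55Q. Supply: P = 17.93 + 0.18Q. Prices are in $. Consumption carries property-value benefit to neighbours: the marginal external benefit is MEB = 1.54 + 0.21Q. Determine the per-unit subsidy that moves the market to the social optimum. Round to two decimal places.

Social marginal benefit = demand + MEB = 123.40 - 0.34Q.
Set SMB = MC: 123.40 - 0.34Q = 17.93 + 0.18Q → Q* = 202.8269.
The Pigouvian subsidy equals MEB at Q*: 1.54 + 0.21×202.8269 = 44.1336.

subsidy = $44.13 per unit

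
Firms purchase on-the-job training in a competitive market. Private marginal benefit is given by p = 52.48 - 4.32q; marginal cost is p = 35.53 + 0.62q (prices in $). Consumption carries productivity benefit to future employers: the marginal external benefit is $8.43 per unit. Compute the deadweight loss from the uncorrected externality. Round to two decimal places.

Market equilibrium (private): 35.53 + 0.62q = 52.48 - 4.32q → q_m = 3.4312.
Social marginal benefit = demand + MEB = 60.91 - 4.32q.
Set SMB = MC: 60.91 - 4.32q = 35.53 + 0.62q → q* = 5.1377.
The welfare-loss triangle has base |q_m − q*| and height MEB(q_m) (the vertical gap between SMB and MC is zero at q* and MEB at q_m).
DWL = ½ × 1.7065 × 8.4300 = 7.1929.

DWL = $7.19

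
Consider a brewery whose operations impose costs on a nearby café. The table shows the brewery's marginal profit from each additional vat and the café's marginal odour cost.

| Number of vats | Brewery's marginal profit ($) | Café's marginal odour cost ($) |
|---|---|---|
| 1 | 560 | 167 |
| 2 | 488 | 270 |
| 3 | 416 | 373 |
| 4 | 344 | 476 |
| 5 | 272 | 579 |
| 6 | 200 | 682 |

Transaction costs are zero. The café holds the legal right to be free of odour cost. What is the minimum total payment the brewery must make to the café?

$810

Efficient level: marginal profit ≥ marginal odour cost through level 3, so k* = 3.
With the café holding the right, the brewery must at least compensate total damage at k*: 167 + 270 + 373 = 810.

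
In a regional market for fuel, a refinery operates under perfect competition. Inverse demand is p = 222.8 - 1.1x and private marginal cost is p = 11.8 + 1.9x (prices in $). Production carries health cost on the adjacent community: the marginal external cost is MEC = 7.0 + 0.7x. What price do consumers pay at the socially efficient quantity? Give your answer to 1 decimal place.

Social marginal cost = private MC + MEC = 18.8 + 2.6x.
Set SMC = demand: 18.8 + 2.6x = 222.8 - 1.1x → x* = 55.1351.
Consumer price on the demand curve at x*: 222.8 − 1.1×55.1351 = 162.1514.

P = $162.2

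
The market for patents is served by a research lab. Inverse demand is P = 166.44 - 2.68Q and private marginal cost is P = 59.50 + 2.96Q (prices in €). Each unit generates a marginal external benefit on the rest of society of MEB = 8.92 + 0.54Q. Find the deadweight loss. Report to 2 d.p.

DWL = €35.99

Market equilibrium (private): 59.50 + 2.96Q = 166.44 - 2.68Q → Q_m = 18.9610.
Social marginal cost = private MC − MEB = 50.58 + 2.42Q.
Set SMC = demand: 50.58 + 2.42Q = 166.44 - 2.68Q → Q* = 22.7176.
Between Q* and Q_m the wedge demand − SMC runs linearly from 0 to MEB(Q_m), so the loss is a triangle.
DWL = ½ × 3.7566 × 19.1589 = 35.9862.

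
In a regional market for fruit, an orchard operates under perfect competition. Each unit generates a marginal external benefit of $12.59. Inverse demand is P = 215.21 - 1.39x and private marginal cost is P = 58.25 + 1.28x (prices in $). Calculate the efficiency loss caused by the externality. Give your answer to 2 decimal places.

DWL = $29.68

Market equilibrium (private): 58.25 + 1.28x = 215.21 - 1.39x → x_m = 58.7865.
Social marginal cost = private MC − MEB = 45.66 + 1.28x.
Set SMC = demand: 45.66 + 1.28x = 215.21 - 1.39x → x* = 63.5019.
The welfare-loss triangle has base |x_m − x*| and height MEB(x_m) (the vertical gap between SMC and demand is zero at x* and MEB at x_m).
DWL = ½ × 4.7154 × 12.5900 = 29.6834.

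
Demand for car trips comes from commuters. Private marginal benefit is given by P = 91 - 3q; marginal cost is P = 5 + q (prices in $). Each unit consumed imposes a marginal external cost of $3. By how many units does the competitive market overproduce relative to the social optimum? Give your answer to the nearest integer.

Market equilibrium (private): 5 + q = 91 - 3q → q_m = 21.5000.
Social marginal benefit = demand − MEC = 88 - 3q.
Set SMB = MC: 88 - 3q = 5 + q → q* = 20.7500.
Gap = |21.5000 − 20.7500| = 0.7500.

1 units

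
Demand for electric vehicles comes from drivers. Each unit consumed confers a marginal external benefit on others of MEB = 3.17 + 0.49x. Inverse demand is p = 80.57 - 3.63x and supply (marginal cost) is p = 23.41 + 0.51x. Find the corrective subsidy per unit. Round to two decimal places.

Social marginal benefit = demand + MEB = 83.74 - 3.14x.
Set SMB = MC: 83.74 - 3.14x = 23.41 + 0.51x → x* = 16.5288.
The Pigouvian subsidy equals MEB at x*: 3.17 + 0.49×16.5288 = 11.2691.

subsidy = 11.27 per unit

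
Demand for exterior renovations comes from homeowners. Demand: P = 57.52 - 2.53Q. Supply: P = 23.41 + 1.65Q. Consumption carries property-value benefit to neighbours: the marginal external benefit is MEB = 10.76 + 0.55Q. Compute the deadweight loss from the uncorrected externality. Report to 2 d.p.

DWL = 32.03

Market equilibrium (private): 23.41 + 1.65Q = 57.52 - 2.53Q → Q_m = 8.1603.
Social marginal benefit = demand + MEB = 68.28 - 1.98Q.
Set SMB = MC: 68.28 - 1.98Q = 23.41 + 1.65Q → Q* = 12.3609.
The loss is the area between SMB and MC from Q* to Q_m; with linear curves that's a triangle of height MEB(Q_m).
DWL = ½ × 4.2006 × 15.2482 = 32.0258.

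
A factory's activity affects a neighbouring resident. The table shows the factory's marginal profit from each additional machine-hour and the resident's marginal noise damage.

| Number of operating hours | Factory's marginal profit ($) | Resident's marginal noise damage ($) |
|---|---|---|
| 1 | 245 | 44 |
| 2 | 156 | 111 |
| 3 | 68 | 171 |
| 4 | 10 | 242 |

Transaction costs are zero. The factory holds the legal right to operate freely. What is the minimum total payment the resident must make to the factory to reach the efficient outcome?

Left alone the factory would choose level 4 (marginal profit stays positive).
Efficient level: k* = 2 (marginal profit ≥ marginal noise damage through 2).
The resident must at least cover the factory's forgone profit from cutting 4→2: 68 + 10 = 78.

$78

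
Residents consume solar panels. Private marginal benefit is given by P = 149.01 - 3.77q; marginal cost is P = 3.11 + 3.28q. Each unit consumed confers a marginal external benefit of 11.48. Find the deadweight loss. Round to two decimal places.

DWL = 9.35

Market equilibrium (private): 3.11 + 3.28q = 149.01 - 3.77q → q_m = 20.6950.
Social marginal benefit = demand + MEB = 160.49 - 3.77q.
Set SMB = MC: 160.49 - 3.77q = 3.11 + 3.28q → q* = 22.3234.
The welfare-loss triangle has base |q_m − q*| and height MEB(q_m) (the vertical gap between SMB and MC is zero at q* and MEB at q_m).
DWL = ½ × 1.6284 × 11.4800 = 9.3470.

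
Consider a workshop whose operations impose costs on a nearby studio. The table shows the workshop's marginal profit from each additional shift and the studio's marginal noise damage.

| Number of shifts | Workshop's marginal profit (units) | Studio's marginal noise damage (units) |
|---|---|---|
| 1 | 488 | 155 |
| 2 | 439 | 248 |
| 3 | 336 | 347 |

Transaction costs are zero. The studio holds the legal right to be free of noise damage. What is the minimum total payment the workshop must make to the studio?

Efficient level: marginal profit ≥ marginal noise damage through level 2, so k* = 2.
With the studio holding the right, the workshop must at least compensate total damage at k*: 155 + 248 = 403.

403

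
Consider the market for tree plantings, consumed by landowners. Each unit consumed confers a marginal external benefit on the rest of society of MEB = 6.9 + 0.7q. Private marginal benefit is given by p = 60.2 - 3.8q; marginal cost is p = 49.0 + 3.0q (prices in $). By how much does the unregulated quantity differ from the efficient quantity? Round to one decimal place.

Market equilibrium (private): 49.0 + 3.0q = 60.2 - 3.8q → q_m = 1.6471.
Social marginal benefit = demand + MEB = 67.1 - 3.1q.
Set SMB = MC: 67.1 - 3.1q = 49.0 + 3.0q → q* = 2.9672.
Gap = |1.6471 − 2.9672| = 1.3201.

1.3 units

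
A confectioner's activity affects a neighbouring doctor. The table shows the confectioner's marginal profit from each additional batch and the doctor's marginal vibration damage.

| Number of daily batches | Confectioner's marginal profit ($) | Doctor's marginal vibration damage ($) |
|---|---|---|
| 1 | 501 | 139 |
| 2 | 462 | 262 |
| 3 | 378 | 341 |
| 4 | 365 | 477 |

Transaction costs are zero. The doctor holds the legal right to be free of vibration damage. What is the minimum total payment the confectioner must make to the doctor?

$742

Efficient level: marginal profit ≥ marginal vibration damage through level 3, so k* = 3.
With the doctor holding the right, the confectioner must at least compensate total damage at k*: 139 + 262 + 341 = 742.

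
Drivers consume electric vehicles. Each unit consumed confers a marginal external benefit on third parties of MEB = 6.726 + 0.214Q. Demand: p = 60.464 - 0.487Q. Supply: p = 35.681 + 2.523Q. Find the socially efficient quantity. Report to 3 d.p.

Social marginal benefit = demand + MEB = 67.190 - 0.273Q.
Set SMB = MC: 67.190 - 0.273Q = 35.681 + 2.523Q → Q* = 11.2693.

Q* = 11.269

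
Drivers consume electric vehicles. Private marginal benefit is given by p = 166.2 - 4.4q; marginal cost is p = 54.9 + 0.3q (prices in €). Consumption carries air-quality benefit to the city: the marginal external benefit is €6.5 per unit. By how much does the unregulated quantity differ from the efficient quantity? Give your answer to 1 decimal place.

Market equilibrium (private): 54.9 + 0.3q = 166.2 - 4.4q → q_m = 23.6809.
Social marginal benefit = demand + MEB = 172.7 - 4.4q.
Set SMB = MC: 172.7 - 4.4q = 54.9 + 0.3q → q* = 25.0638.
Gap = |23.6809 − 25.0638| = 1.3829.

1.4 units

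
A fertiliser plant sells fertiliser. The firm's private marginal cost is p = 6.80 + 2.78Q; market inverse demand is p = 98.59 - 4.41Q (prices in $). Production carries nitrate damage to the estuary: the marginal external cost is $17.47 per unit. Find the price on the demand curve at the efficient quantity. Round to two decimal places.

P = $53.01

Social marginal cost = private MC + MEC = 24.27 + 2.78Q.
Set SMC = demand: 24.27 + 2.78Q = 98.59 - 4.41Q → Q* = 10.3366.
Consumer price on the demand curve at Q*: 98.59 − 4.41×10.3366 = 53.0056.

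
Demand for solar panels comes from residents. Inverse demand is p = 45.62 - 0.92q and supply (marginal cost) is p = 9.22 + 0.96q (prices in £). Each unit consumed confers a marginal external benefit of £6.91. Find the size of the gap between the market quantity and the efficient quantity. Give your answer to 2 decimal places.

Market equilibrium (private): 9.22 + 0.96q = 45.62 - 0.92q → q_m = 19.3617.
Social marginal benefit = demand + MEB = 52.53 - 0.92q.
Set SMB = MC: 52.53 - 0.92q = 9.22 + 0.96q → q* = 23.0372.
Gap = |19.3617 − 23.0372| = 3.6755.

3.68 units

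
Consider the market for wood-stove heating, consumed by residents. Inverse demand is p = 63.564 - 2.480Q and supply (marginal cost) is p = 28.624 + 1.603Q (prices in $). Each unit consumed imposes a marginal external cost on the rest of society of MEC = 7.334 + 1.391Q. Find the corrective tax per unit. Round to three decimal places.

tax = $14.349 per unit

Social marginal benefit = demand − MEC = 56.230 - 3.871Q.
Set SMB = MC: 56.230 - 3.871Q = 28.624 + 1.603Q → Q* = 5.0431.
The Pigouvian tax equals MEC at Q*: 7.334 + 1.391×5.0431 = 14.3490.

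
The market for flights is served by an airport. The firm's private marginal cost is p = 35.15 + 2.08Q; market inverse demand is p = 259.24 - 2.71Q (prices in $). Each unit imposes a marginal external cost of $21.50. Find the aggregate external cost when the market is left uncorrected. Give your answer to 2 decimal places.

$1005.83

Market equilibrium (private): 35.15 + 2.08Q = 259.24 - 2.71Q → Q_m = 46.7829.
Total external cost = MEC × Q_m = 21.50 × 46.7829 = 1005.8324.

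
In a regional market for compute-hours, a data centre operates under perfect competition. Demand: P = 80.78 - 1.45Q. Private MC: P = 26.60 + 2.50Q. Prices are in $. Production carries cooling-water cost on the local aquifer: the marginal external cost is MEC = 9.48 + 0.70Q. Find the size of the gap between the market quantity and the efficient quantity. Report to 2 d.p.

4.10 units

Market equilibrium (private): 26.60 + 2.50Q = 80.78 - 1.45Q → Q_m = 13.7165.
Social marginal cost = private MC + MEC = 36.08 + 3.20Q.
Set SMC = demand: 36.08 + 3.20Q = 80.78 - 1.45Q → Q* = 9.6129.
Gap = |13.7165 − 9.6129| = 4.1036.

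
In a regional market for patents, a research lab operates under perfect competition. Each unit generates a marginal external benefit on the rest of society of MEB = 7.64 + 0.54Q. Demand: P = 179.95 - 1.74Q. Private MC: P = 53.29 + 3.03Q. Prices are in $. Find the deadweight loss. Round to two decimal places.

DWL = $57.10

Market equilibrium (private): 53.29 + 3.03Q = 179.95 - 1.74Q → Q_m = 26.5535.
Social marginal cost = private MC − MEB = 45.65 + 2.49Q.
Set SMC = demand: 45.65 + 2.49Q = 179.95 - 1.74Q → Q* = 31.7494.
The welfare-loss triangle has base |Q_m − Q*| and height MEB(Q_m) (the vertical gap between SMC and demand is zero at Q* and MEB at Q_m).
DWL = ½ × 5.1959 × 21.9789 = 57.1001.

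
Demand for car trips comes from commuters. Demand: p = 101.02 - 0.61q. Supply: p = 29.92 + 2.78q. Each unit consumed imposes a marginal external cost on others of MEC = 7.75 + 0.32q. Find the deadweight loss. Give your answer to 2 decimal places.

Market equilibrium (private): 29.92 + 2.78q = 101.02 - 0.61q → q_m = 20.9735.
Social marginal benefit = demand − MEC = 93.27 - 0.93q.
Set SMB = MC: 93.27 - 0.93q = 29.92 + 2.78q → q* = 17.0755.
Between q* and q_m the wedge MC − SMB runs linearly from 0 to MEC(q_m), so the loss is a triangle.
DWL = ½ × 3.8980 × 14.4615 = 28.1855.

DWL = 28.19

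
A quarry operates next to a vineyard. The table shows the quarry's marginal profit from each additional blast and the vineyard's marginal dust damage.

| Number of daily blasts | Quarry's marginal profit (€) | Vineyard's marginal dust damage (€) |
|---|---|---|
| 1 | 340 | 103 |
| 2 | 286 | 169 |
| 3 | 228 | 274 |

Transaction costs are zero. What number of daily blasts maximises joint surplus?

Bargaining reaches the level where marginal profit last exceeds marginal dust damage.
That holds through level 2 (286 ≥ 169) but not at 3 (228 < 274).

2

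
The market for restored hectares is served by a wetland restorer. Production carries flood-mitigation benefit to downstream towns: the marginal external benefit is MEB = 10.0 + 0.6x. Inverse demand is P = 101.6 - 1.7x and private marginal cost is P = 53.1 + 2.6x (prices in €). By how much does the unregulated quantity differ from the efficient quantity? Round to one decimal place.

Market equilibrium (private): 53.1 + 2.6x = 101.6 - 1.7x → x_m = 11.2791.
Social marginal cost = private MC − MEB = 43.1 + 2.0x.
Set SMC = demand: 43.1 + 2.0x = 101.6 - 1.7x → x* = 15.8108.
Gap = |11.2791 − 15.8108| = 4.5317.

4.5 units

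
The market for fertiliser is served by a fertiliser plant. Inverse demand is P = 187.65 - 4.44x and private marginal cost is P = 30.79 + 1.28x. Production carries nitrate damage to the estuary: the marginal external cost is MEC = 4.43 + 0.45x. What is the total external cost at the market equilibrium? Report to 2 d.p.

290.69

Market equilibrium (private): 30.79 + 1.28x = 187.65 - 4.44x → x_m = 27.4231.
Total external cost = ∫₀^{x_m} (4.43 + 0.45x) dx = 4.43×27.4231 + ½×0.45×27.4231² = 290.6903.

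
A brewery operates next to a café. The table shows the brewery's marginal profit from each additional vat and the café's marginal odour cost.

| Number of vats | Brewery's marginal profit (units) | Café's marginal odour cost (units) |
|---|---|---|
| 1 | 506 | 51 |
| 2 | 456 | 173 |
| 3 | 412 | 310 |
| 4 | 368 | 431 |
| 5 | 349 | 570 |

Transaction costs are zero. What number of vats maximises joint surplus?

3

Bargaining reaches the level where marginal profit last exceeds marginal odour cost.
That holds through level 3 (412 ≥ 310) but not at 4 (368 < 431).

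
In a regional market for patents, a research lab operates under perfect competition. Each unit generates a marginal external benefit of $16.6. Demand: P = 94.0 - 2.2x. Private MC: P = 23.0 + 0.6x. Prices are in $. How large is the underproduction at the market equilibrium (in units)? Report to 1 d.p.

5.9 units

Market equilibrium (private): 23.0 + 0.6x = 94.0 - 2.2x → x_m = 25.3571.
Social marginal cost = private MC − MEB = 6.4 + 0.6x.
Set SMC = demand: 6.4 + 0.6x = 94.0 - 2.2x → x* = 31.2857.
Gap = |25.3571 − 31.2857| = 5.9286.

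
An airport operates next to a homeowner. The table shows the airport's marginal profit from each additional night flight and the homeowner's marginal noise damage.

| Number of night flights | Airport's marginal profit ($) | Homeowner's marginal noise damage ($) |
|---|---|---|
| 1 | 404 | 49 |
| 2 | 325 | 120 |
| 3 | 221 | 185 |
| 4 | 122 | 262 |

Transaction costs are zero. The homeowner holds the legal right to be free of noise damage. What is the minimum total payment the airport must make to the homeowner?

$354

Efficient level: marginal profit ≥ marginal noise damage through level 3, so k* = 3.
With the homeowner holding the right, the airport must at least compensate total damage at k*: 49 + 120 + 185 = 354.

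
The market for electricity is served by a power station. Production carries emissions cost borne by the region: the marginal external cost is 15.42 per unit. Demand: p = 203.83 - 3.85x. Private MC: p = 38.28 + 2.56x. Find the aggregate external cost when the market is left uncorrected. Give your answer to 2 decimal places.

398.25

Market equilibrium (private): 38.28 + 2.56x = 203.83 - 3.85x → x_m = 25.8268.
Total external cost = MEC × x_m = 15.42 × 25.8268 = 398.2493.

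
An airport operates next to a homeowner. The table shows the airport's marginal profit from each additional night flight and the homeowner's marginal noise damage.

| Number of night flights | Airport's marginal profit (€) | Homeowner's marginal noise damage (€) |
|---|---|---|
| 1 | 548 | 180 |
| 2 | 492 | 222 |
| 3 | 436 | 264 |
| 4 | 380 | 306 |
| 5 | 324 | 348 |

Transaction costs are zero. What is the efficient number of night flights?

4

Bargaining reaches the level where marginal profit last exceeds marginal noise damage.
That holds through level 4 (380 ≥ 306) but not at 5 (324 < 348).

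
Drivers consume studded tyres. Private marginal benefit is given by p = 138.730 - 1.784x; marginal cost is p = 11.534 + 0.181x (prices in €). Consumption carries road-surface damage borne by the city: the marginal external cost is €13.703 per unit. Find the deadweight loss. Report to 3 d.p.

Market equilibrium (private): 11.534 + 0.181x = 138.730 - 1.784x → x_m = 64.7308.
Social marginal benefit = demand − MEC = 125.027 - 1.784x.
Set SMB = MC: 125.027 - 1.784x = 11.534 + 0.181x → x* = 57.7573.
Between x* and x_m the wedge MC − SMB runs linearly from 0 to MEC(x_m), so the loss is a triangle.
DWL = ½ × 6.9735 × 13.7030 = 47.7789.

DWL = €47.779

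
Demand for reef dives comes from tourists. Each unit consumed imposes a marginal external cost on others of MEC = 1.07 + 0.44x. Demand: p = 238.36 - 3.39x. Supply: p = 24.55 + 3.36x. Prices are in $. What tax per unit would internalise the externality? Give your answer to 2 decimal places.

tax = $14.09 per unit

Social marginal benefit = demand − MEC = 237.29 - 3.83x.
Set SMB = MC: 237.29 - 3.83x = 24.55 + 3.36x → x* = 29.5883.
The Pigouvian tax equals MEC at x*: 1.07 + 0.44×29.5883 = 14.0889.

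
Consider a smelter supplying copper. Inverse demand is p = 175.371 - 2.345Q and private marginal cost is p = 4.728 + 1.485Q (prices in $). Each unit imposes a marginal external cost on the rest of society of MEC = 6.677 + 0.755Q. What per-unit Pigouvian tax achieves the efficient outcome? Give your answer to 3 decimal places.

tax = $33.677 per unit

Social marginal cost = private MC + MEC = 11.405 + 2.240Q.
Set SMC = demand: 11.405 + 2.240Q = 175.371 - 2.345Q → Q* = 35.7614.
The Pigouvian tax equals MEC at Q*: 6.677 + 0.755×35.7614 = 33.6769.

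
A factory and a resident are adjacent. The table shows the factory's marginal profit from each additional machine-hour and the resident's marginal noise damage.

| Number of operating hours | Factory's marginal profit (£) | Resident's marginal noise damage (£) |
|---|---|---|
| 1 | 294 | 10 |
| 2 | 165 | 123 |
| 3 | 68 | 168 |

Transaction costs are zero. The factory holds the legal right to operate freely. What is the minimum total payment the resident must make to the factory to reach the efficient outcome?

Left alone the factory would choose level 3 (marginal profit stays positive).
Efficient level: k* = 2 (marginal profit ≥ marginal noise damage through 2).
The resident must at least cover the factory's forgone profit from cutting 3→2: 68 = 68.

£68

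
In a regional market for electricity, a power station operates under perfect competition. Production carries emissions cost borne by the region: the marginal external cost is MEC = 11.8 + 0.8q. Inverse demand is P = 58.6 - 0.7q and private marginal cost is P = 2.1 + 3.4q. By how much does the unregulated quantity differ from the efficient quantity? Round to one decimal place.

Market equilibrium (private): 2.1 + 3.4q = 58.6 - 0.7q → q_m = 13.7805.
Social marginal cost = private MC + MEC = 13.9 + 4.2q.
Set SMC = demand: 13.9 + 4.2q = 58.6 - 0.7q → q* = 9.1224.
Gap = |13.7805 − 9.1224| = 4.6581.

4.7 units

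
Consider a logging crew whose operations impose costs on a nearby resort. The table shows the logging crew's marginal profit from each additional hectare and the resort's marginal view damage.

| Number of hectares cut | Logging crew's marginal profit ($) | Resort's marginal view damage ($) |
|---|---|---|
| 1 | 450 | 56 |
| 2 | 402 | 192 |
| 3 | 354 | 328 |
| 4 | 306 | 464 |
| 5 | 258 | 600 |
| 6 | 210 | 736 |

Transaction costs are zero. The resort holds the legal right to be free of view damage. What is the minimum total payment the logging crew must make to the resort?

$576

Efficient level: marginal profit ≥ marginal view damage through level 3, so k* = 3.
With the resort holding the right, the logging crew must at least compensate total damage at k*: 56 + 192 + 328 = 576.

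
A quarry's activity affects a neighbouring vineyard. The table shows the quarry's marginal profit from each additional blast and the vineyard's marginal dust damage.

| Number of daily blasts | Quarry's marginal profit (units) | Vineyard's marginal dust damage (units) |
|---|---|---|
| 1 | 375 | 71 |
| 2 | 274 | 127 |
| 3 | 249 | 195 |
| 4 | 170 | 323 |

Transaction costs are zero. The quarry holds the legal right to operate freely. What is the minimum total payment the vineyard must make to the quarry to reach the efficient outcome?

170

Left alone the quarry would choose level 4 (marginal profit stays positive).
Efficient level: k* = 3 (marginal profit ≥ marginal dust damage through 3).
The vineyard must at least cover the quarry's forgone profit from cutting 4→3: 170 = 170.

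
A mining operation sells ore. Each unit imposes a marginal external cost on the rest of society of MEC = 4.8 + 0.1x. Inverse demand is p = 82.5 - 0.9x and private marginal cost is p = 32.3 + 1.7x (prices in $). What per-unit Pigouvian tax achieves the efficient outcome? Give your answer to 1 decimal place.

tax = $6.5 per unit

Social marginal cost = private MC + MEC = 37.1 + 1.8x.
Set SMC = demand: 37.1 + 1.8x = 82.5 - 0.9x → x* = 16.8148.
The Pigouvian tax equals MEC at x*: 4.8 + 0.1×16.8148 = 6.4815.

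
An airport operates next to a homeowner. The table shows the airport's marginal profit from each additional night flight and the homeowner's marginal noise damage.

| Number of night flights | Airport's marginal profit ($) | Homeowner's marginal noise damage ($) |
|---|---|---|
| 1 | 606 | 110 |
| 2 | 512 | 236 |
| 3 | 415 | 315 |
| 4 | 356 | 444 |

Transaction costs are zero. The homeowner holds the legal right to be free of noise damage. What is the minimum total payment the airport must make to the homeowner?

$661

Efficient level: marginal profit ≥ marginal noise damage through level 3, so k* = 3.
With the homeowner holding the right, the airport must at least compensate total damage at k*: 110 + 236 + 315 = 661.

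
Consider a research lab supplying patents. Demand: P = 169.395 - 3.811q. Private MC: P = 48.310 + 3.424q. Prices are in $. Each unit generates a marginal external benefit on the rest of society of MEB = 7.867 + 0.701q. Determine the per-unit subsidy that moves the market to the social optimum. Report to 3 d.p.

subsidy = $21.702 per unit

Social marginal cost = private MC − MEB = 40.443 + 2.723q.
Set SMC = demand: 40.443 + 2.723q = 169.395 - 3.811q → q* = 19.7355.
The Pigouvian subsidy equals MEB at q*: 7.867 + 0.701×19.7355 = 21.7016.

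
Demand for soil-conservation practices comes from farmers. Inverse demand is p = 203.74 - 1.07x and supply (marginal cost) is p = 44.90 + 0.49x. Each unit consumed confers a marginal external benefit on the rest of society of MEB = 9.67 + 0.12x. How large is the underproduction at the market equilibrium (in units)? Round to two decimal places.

Market equilibrium (private): 44.90 + 0.49x = 203.74 - 1.07x → x_m = 101.8205.
Social marginal benefit = demand + MEB = 213.41 - 0.95x.
Set SMB = MC: 213.41 - 0.95x = 44.90 + 0.49x → x* = 117.0208.
Gap = |101.8205 − 117.0208| = 15.2003.

15.20 units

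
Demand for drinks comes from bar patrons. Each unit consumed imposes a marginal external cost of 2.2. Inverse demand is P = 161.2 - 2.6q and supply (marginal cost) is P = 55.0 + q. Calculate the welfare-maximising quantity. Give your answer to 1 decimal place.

q* = 28.9

Social marginal benefit = demand − MEC = 159.0 - 2.6q.
Set SMB = MC: 159.0 - 2.6q = 55.0 + q → q* = 28.8889.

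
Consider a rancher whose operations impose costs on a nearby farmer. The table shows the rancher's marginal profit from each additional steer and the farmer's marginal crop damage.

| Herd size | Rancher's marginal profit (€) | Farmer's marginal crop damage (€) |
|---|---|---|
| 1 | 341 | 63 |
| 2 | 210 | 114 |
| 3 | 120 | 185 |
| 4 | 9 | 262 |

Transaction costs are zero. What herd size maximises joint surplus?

Bargaining reaches the level where marginal profit last exceeds marginal crop damage.
That holds through level 2 (210 ≥ 114) but not at 3 (120 < 185).

2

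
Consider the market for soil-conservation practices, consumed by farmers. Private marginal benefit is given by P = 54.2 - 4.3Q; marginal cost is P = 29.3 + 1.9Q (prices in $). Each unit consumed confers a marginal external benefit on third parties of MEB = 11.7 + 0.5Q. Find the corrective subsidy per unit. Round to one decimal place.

subsidy = $14.9 per unit

Social marginal benefit = demand + MEB = 65.9 - 3.8Q.
Set SMB = MC: 65.9 - 3.8Q = 29.3 + 1.9Q → Q* = 6.4211.
The Pigouvian subsidy equals MEB at Q*: 11.7 + 0.5×6.4211 = 14.9106.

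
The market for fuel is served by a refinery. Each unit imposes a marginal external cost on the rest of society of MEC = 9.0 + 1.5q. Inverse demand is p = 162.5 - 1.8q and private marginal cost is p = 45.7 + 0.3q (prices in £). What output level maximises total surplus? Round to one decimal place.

Social marginal cost = private MC + MEC = 54.7 + 1.8q.
Set SMC = demand: 54.7 + 1.8q = 162.5 - 1.8q → q* = 29.9444.

q* = 29.9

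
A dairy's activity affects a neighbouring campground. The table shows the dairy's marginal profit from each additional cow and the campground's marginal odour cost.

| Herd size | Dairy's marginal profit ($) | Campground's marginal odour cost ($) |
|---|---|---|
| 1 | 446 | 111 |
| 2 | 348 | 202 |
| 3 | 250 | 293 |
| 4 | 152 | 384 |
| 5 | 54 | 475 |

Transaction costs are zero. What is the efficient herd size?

Bargaining reaches the level where marginal profit last exceeds marginal odour cost.
That holds through level 2 (348 ≥ 202) but not at 3 (250 < 293).

2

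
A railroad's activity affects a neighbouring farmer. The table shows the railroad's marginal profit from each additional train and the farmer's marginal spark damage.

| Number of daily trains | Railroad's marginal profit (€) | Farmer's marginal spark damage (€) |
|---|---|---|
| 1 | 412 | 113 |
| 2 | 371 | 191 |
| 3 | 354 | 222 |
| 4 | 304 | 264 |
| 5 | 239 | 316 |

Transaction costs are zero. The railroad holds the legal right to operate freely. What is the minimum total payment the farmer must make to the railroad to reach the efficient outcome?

€239

Left alone the railroad would choose level 5 (marginal profit stays positive).
Efficient level: k* = 4 (marginal profit ≥ marginal spark damage through 4).
The farmer must at least cover the railroad's forgone profit from cutting 5→4: 239 = 239.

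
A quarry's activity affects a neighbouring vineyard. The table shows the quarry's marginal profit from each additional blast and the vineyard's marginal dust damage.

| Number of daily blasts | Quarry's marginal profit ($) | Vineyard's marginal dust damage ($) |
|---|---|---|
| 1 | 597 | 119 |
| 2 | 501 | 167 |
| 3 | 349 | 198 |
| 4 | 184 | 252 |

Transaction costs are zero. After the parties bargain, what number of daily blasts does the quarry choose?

3

Bargaining reaches the level where marginal profit last exceeds marginal dust damage.
That holds through level 3 (349 ≥ 198) but not at 4 (184 < 252).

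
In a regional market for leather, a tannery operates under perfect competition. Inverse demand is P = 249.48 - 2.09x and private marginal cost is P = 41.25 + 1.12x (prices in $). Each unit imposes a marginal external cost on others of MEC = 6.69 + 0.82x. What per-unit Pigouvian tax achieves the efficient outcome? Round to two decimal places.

tax = $47.70 per unit

Social marginal cost = private MC + MEC = 47.94 + 1.94x.
Set SMC = demand: 47.94 + 1.94x = 249.48 - 2.09x → x* = 50.0099.
The Pigouvian tax equals MEC at x*: 6.69 + 0.82×50.0099 = 47.6981.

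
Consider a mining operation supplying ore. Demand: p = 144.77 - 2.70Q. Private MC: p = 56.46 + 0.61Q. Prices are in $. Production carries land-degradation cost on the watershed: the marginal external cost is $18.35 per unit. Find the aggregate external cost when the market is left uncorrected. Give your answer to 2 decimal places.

Market equilibrium (private): 56.46 + 0.61Q = 144.77 - 2.70Q → Q_m = 26.6798.
Total external cost = MEC × Q_m = 18.35 × 26.6798 = 489.5743.

$489.57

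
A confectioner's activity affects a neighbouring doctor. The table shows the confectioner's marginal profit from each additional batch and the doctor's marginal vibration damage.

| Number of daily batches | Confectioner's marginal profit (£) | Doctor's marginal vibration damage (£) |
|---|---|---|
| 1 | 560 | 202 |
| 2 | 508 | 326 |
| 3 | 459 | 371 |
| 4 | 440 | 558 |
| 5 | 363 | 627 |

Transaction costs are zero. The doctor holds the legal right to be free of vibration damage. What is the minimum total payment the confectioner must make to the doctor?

£899

Efficient level: marginal profit ≥ marginal vibration damage through level 3, so k* = 3.
With the doctor holding the right, the confectioner must at least compensate total damage at k*: 202 + 326 + 371 = 899.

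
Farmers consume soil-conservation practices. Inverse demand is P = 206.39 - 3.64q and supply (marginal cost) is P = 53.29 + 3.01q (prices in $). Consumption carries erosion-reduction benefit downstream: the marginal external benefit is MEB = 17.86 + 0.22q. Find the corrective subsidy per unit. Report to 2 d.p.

subsidy = $23.71 per unit

Social marginal benefit = demand + MEB = 224.25 - 3.42q.
Set SMB = MC: 224.25 - 3.42q = 53.29 + 3.01q → q* = 26.5879.
The Pigouvian subsidy equals MEB at q*: 17.86 + 0.22×26.5879 = 23.7093.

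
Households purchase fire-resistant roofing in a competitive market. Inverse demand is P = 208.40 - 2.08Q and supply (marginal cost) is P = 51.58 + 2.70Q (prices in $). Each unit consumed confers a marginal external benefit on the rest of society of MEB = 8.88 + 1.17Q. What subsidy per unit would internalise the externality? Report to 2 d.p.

subsidy = $62.58 per unit

Social marginal benefit = demand + MEB = 217.28 - 0.91Q.
Set SMB = MC: 217.28 - 0.91Q = 51.58 + 2.70Q → Q* = 45.9003.
The Pigouvian subsidy equals MEB at Q*: 8.88 + 1.17×45.9003 = 62.5834.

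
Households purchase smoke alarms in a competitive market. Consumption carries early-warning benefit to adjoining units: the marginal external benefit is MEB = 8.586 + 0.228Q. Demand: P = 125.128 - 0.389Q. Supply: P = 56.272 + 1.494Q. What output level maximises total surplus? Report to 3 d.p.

Q* = 46.793

Social marginal benefit = demand + MEB = 133.714 - 0.161Q.
Set SMB = MC: 133.714 - 0.161Q = 56.272 + 1.494Q → Q* = 46.7927.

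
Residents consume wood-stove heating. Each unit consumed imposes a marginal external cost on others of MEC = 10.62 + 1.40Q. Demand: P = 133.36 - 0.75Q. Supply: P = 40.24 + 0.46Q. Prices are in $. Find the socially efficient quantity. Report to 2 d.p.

Social marginal benefit = demand − MEC = 122.74 - 2.15Q.
Set SMB = MC: 122.74 - 2.15Q = 40.24 + 0.46Q → Q* = 31.6092.

Q* = 31.61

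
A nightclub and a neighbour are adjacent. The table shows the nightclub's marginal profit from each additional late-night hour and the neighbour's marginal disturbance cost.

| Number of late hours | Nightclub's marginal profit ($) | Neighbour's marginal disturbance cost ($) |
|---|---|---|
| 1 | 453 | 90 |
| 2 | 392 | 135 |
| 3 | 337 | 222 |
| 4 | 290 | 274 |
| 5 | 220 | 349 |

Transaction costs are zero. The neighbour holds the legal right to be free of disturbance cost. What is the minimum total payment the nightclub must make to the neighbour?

Efficient level: marginal profit ≥ marginal disturbance cost through level 4, so k* = 4.
With the neighbour holding the right, the nightclub must at least compensate total damage at k*: 90 + 135 + 222 + 274 = 721.

$721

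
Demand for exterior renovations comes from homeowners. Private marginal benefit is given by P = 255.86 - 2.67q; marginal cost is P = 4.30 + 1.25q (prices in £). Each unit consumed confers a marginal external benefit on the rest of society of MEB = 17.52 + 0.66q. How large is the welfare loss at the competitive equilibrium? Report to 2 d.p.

DWL = £549.84

Market equilibrium (private): 4.30 + 1.25q = 255.86 - 2.67q → q_m = 64.1735.
Social marginal benefit = demand + MEB = 273.38 - 2.01q.
Set SMB = MC: 273.38 - 2.01q = 4.30 + 1.25q → q* = 82.5399.
The welfare-loss triangle has base |q_m − q*| and height MEB(q_m) (the vertical gap between SMB and MC is zero at q* and MEB at q_m).
DWL = ½ × 18.3664 × 59.8745 = 549.8395.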